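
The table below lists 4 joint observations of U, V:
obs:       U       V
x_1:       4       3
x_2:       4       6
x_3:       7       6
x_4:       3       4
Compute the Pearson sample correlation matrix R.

Step 1 — column means:
  mean(U) = (4 + 4 + 7 + 3) / 4 = 18/4 = 4.5
  mean(V) = (3 + 6 + 6 + 4) / 4 = 19/4 = 4.75

Step 2 — sample variances and covariances s[i,j] = (1/(n-1)) · Σ_k (x_{k,i} - mean_i) · (x_{k,j} - mean_j), with n-1 = 3:
  s[U,U] = ((-0.5)·(-0.5) + (-0.5)·(-0.5) + (2.5)·(2.5) + (-1.5)·(-1.5)) / 3 = 9/3 = 3
  s[U,V] = ((-0.5)·(-1.75) + (-0.5)·(1.25) + (2.5)·(1.25) + (-1.5)·(-0.75)) / 3 = 4.5/3 = 1.5
  s[V,V] = ((-1.75)·(-1.75) + (1.25)·(1.25) + (1.25)·(1.25) + (-0.75)·(-0.75)) / 3 = 6.75/3 = 2.25
  Sample standard deviations s_i = √(s[i,i]):
  s(U) = √(3) = 1.7321
  s(V) = √(2.25) = 1.5

Step 3 — r_{ij} = s_{ij} / (s_i · s_j):
  r[U,U] = 1 (diagonal).
  r[U,V] = 1.5 / (1.7321 · 1.5) = 1.5 / 2.5981 = 0.5774
  r[V,V] = 1 (diagonal).

R is symmetric with unit diagonal. Assembling:

R = [[1, 0.5774],
 [0.5774, 1]]


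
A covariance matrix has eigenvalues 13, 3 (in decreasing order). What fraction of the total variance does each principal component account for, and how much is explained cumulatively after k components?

Step 1 — total variance = trace(Sigma) = Σ λ_i = 13 + 3 = 16.

Step 2 — fraction explained by component i = λ_i / Σ λ:
  PC1: 13/16 = 0.8125
  PC2: 3/16 = 0.1875

Step 3 — cumulative fraction after k components = (λ_1 + ... + λ_k) / Σ λ:
  k = 1: 13/16 = 0.8125
  k = 2: (13 + 3)/16 = 16/16 = 1

Summary (fraction, with percent):

explained: PC1 0.8125 (81.25%), PC2 0.1875 (18.75%);  cumulative: 0.8125, 1


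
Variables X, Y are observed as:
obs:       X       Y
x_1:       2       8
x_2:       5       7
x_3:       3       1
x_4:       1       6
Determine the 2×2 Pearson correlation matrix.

Step 1 — column means:
  mean(X) = (2 + 5 + 3 + 1) / 4 = 11/4 = 2.75
  mean(Y) = (8 + 7 + 1 + 6) / 4 = 22/4 = 5.5

Step 2 — sample variances and covariances s[i,j] = (1/(n-1)) · Σ_k (x_{k,i} - mean_i) · (x_{k,j} - mean_j), with n-1 = 3:
  s[X,X] = ((-0.75)·(-0.75) + (2.25)·(2.25) + (0.25)·(0.25) + (-1.75)·(-1.75)) / 3 = 8.75/3 = 2.9167
  s[X,Y] = ((-0.75)·(2.5) + (2.25)·(1.5) + (0.25)·(-4.5) + (-1.75)·(0.5)) / 3 = -0.5/3 = -0.1667
  s[Y,Y] = ((2.5)·(2.5) + (1.5)·(1.5) + (-4.5)·(-4.5) + (0.5)·(0.5)) / 3 = 29/3 = 9.6667
  Sample standard deviations s_i = √(s[i,i]):
  s(X) = √(2.9167) = 1.7078
  s(Y) = √(9.6667) = 3.1091

Step 3 — r_{ij} = s_{ij} / (s_i · s_j):
  r[X,X] = 1 (diagonal).
  r[X,Y] = -0.1667 / (1.7078 · 3.1091) = -0.1667 / 5.3098 = -0.0314
  r[Y,Y] = 1 (diagonal).

R is symmetric with unit diagonal. Assembling:

R = [[1, -0.0314],
 [-0.0314, 1]]


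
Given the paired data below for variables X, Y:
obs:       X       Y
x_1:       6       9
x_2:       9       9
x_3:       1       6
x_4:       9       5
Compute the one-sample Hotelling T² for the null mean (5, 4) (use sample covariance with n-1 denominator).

Step 1 — sample mean vector:
  mean(X) = (6 + 9 + 1 + 9) / 4 = 25/4 = 6.25
  mean(Y) = (9 + 9 + 6 + 5) / 4 = 29/4 = 7.25
  x̄ = (6.25, 7.25),  deviation x̄ - mu_0 = (6.25, 7.25) - (5, 4) = (1.25, 3.25).

Step 2 — sample covariance matrix, S[i,j] = (1/(n-1)) · Σ_k (x_{k,i} - mean_i) · (x_{k,j} - mean_j), divisor n-1 = 3:
  S[X,X] = ((-0.25)·(-0.25) + (2.75)·(2.75) + (-5.25)·(-5.25) + (2.75)·(2.75)) / 3 = 42.75/3 = 14.25
  S[X,Y] = ((-0.25)·(1.75) + (2.75)·(1.75) + (-5.25)·(-1.25) + (2.75)·(-2.25)) / 3 = 4.75/3 = 1.5833
  S[Y,Y] = ((1.75)·(1.75) + (1.75)·(1.75) + (-1.25)·(-1.25) + (-2.25)·(-2.25)) / 3 = 12.75/3 = 4.25
  S = [[14.25, 1.5833],
 [1.5833, 4.25]].

Step 3 — invert S. det(S) = 14.25·4.25 - (1.5833)² = 58.0556.
  S^{-1} = (1/det) · [[d, -b], [-b, a]] = [[0.0732, -0.0273],
 [-0.0273, 0.2455]].

Step 4 — quadratic form (x̄ - mu_0)^T · S^{-1} · (x̄ - mu_0):
  S^{-1} · (x̄ - mu_0) = (0.0029, 0.7636),
  (x̄ - mu_0)^T · [...] = (1.25)·(0.0029) + (3.25)·(0.7636) = 2.4854.

Step 5 — scale by n: T² = 4 · 2.4854 = 9.9416.

T² ≈ 9.9416


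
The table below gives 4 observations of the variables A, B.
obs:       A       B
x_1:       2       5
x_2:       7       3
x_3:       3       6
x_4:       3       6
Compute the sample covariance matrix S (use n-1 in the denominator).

Step 1 — column means:
  mean(A) = (2 + 7 + 3 + 3) / 4 = 15/4 = 3.75
  mean(B) = (5 + 3 + 6 + 6) / 4 = 20/4 = 5

Step 2 — sample covariance S[i,j] = (1/(n-1)) · Σ_k (x_{k,i} - mean_i) · (x_{k,j} - mean_j), with n-1 = 3.
  S[A,A] = ((-1.75)·(-1.75) + (3.25)·(3.25) + (-0.75)·(-0.75) + (-0.75)·(-0.75)) / 3 = 14.75/3 = 4.9167
  S[A,B] = ((-1.75)·(0) + (3.25)·(-2) + (-0.75)·(1) + (-0.75)·(1)) / 3 = -8/3 = -2.6667
  S[B,B] = ((0)·(0) + (-2)·(-2) + (1)·(1) + (1)·(1)) / 3 = 6/3 = 2

S is symmetric (S[j,i] = S[i,j]). Assembling:

S = [[4.9167, -2.6667],
 [-2.6667, 2]]


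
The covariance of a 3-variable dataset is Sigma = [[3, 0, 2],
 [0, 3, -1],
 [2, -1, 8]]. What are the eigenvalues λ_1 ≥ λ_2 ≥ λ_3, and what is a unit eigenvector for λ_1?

Step 1 — characteristic polynomial p(λ) = det(λI - Sigma) = λ³ - tr·λ² + c_1·λ - det, where tr = trace, c_1 = sum of the principal 2×2 minors, det = det(Sigma):
  tr = 3 + 3 + 8 = 14,
  c_1 = (3·3 - (0)²) + (3·8 - (2)²) + (3·8 - (-1)²) = 9 + 20 + 23 = 52,
  det = 3·(3·8 - (-1)²) - (0)·((0)·8 - (-1)·(2)) + (2)·((0)·(-1) - 3·(2)) = 3·(23) - (0)·(2) + (2)·(-6) = 57.
  So p(λ) = λ³ - 14λ² + 52λ - 57.
Step 2 — look for an integer root (rational root theorem: any rational root is an integer divisor of 57). Testing λ = 3:
  p(3) = 27 - 126 + 156 - 57 = 0  ✓
  Dividing out (λ - 3): p(λ) = (λ - 3)(λ² - 11λ + 19).
Step 3 — remaining eigenvalues from the quadratic λ² - 11λ + 19 = 0:
  Δ = 11² - 4·19 = 121 - 76 = 45,  λ = (11 ± √45)/2 = (11 ± 6.7082)/2 ≈ 8.8541 or 2.1459.
  Sorted: λ_1 = 8.8541,  λ_2 = 3,  λ_3 = 2.1459  (check: sum = 14 = tr ✓).

Step 4 — unit eigenvector for λ_1 ≈ 8.8541: v spans the null space of (Sigma - λ_1 I), whose rows are
  r_1 = (-5.8541, 0, 2),  r_2 = (0, -5.8541, -1),  r_3 = (2, -1, -0.8541).
  v is orthogonal to every row, so take v ∝ r_1 × r_2 = ((0)·(-1) - (2)·(-5.8541), (2)·(0) - (-5.8541)·(-1), (-5.8541)·(-5.8541) - (0)·(0)) ≈ (11.7082, -5.8541, 34.2705).
  Let u = (11.7082, -5.8541, 34.2705).
  ||u|| = √((11.7082)² + (-5.8541)² + (34.2705)²) = √(1345.8204) ≈ 36.6854,  v_1 = u/||u|| ≈ (0.3192, -0.1596, 0.9342) (||v_1|| = 1).

λ_1 = 8.8541,  λ_2 = 3,  λ_3 = 2.1459;  v_1 ≈ (0.3192, -0.1596, 0.9342)


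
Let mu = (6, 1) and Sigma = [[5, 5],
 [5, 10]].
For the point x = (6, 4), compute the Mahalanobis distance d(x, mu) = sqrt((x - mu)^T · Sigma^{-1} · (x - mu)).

Step 1 — centre the observation: (x - mu) = (0, 3).

Step 2 — invert Sigma. det(Sigma) = 5·10 - (5)² = 25.
  Sigma^{-1} = (1/det) · [[d, -b], [-b, a]] = [[0.4, -0.2],
 [-0.2, 0.2]].

Step 3 — form the quadratic (x - mu)^T · Sigma^{-1} · (x - mu):
  Sigma^{-1} · (x - mu) = (-0.6, 0.6).
  (x - mu)^T · [Sigma^{-1} · (x - mu)] = (0)·(-0.6) + (3)·(0.6) = 1.8.

Step 4 — take square root: d = √(1.8) ≈ 1.3416.

d(x, mu) = √(1.8) ≈ 1.3416


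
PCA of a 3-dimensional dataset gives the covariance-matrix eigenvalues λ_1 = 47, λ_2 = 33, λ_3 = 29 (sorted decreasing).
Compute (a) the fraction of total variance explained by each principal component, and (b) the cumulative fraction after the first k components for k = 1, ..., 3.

Step 1 — total variance = trace(Sigma) = Σ λ_i = 47 + 33 + 29 = 109.

Step 2 — fraction explained by component i = λ_i / Σ λ:
  PC1: 47/109 = 0.4312
  PC2: 33/109 = 0.3028
  PC3: 29/109 = 0.2661

Step 3 — cumulative fraction after k components = (λ_1 + ... + λ_k) / Σ λ:
  k = 1: 47/109 = 0.4312
  k = 2: (47 + 33)/109 = 80/109 = 0.7339
  k = 3: (47 + 33 + 29)/109 = 109/109 = 1

Summary (fraction, with percent):

explained: PC1 0.4312 (43.12%), PC2 0.3028 (30.28%), PC3 0.2661 (26.61%);  cumulative: 0.4312, 0.7339, 1


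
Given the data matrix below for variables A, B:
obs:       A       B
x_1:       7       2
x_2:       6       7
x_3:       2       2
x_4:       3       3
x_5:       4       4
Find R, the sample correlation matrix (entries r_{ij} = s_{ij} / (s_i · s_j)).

Step 1 — column means:
  mean(A) = (7 + 6 + 2 + 3 + 4) / 5 = 22/5 = 4.4
  mean(B) = (2 + 7 + 2 + 3 + 4) / 5 = 18/5 = 3.6

Step 2 — sample variances and covariances s[i,j] = (1/(n-1)) · Σ_k (x_{k,i} - mean_i) · (x_{k,j} - mean_j), with n-1 = 4:
  s[A,A] = ((2.6)·(2.6) + (1.6)·(1.6) + (-2.4)·(-2.4) + (-1.4)·(-1.4) + (-0.4)·(-0.4)) / 4 = 17.2/4 = 4.3
  s[A,B] = ((2.6)·(-1.6) + (1.6)·(3.4) + (-2.4)·(-1.6) + (-1.4)·(-0.6) + (-0.4)·(0.4)) / 4 = 5.8/4 = 1.45
  s[B,B] = ((-1.6)·(-1.6) + (3.4)·(3.4) + (-1.6)·(-1.6) + (-0.6)·(-0.6) + (0.4)·(0.4)) / 4 = 17.2/4 = 4.3
  Sample standard deviations s_i = √(s[i,i]):
  s(A) = √(4.3) = 2.0736
  s(B) = √(4.3) = 2.0736

Step 3 — r_{ij} = s_{ij} / (s_i · s_j):
  r[A,A] = 1 (diagonal).
  r[A,B] = 1.45 / (2.0736 · 2.0736) = 1.45 / 4.3 = 0.3372
  r[B,B] = 1 (diagonal).

R is symmetric with unit diagonal. Assembling:

R = [[1, 0.3372],
 [0.3372, 1]]


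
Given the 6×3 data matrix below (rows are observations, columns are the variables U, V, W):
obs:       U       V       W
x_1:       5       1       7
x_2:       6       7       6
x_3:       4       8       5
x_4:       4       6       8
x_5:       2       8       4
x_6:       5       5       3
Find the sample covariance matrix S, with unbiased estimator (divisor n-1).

Step 1 — column means:
  mean(U) = (5 + 6 + 4 + 4 + 2 + 5) / 6 = 26/6 = 4.3333
  mean(V) = (1 + 7 + 8 + 6 + 8 + 5) / 6 = 35/6 = 5.8333
  mean(W) = (7 + 6 + 5 + 8 + 4 + 3) / 6 = 33/6 = 5.5

Step 2 — sample covariance S[i,j] = (1/(n-1)) · Σ_k (x_{k,i} - mean_i) · (x_{k,j} - mean_j), with n-1 = 5.
  S[U,U] = ((0.6667)·(0.6667) + (1.6667)·(1.6667) + (-0.3333)·(-0.3333) + (-0.3333)·(-0.3333) + (-2.3333)·(-2.3333) + (0.6667)·(0.6667)) / 5 = 9.3333/5 = 1.8667
  S[U,V] = ((0.6667)·(-4.8333) + (1.6667)·(1.1667) + (-0.3333)·(2.1667) + (-0.3333)·(0.1667) + (-2.3333)·(2.1667) + (0.6667)·(-0.8333)) / 5 = -7.6667/5 = -1.5333
  S[U,W] = ((0.6667)·(1.5) + (1.6667)·(0.5) + (-0.3333)·(-0.5) + (-0.3333)·(2.5) + (-2.3333)·(-1.5) + (0.6667)·(-2.5)) / 5 = 3/5 = 0.6
  S[V,V] = ((-4.8333)·(-4.8333) + (1.1667)·(1.1667) + (2.1667)·(2.1667) + (0.1667)·(0.1667) + (2.1667)·(2.1667) + (-0.8333)·(-0.8333)) / 5 = 34.8333/5 = 6.9667
  S[V,W] = ((-4.8333)·(1.5) + (1.1667)·(0.5) + (2.1667)·(-0.5) + (0.1667)·(2.5) + (2.1667)·(-1.5) + (-0.8333)·(-2.5)) / 5 = -8.5/5 = -1.7
  S[W,W] = ((1.5)·(1.5) + (0.5)·(0.5) + (-0.5)·(-0.5) + (2.5)·(2.5) + (-1.5)·(-1.5) + (-2.5)·(-2.5)) / 5 = 17.5/5 = 3.5

S is symmetric (S[j,i] = S[i,j]). Assembling:

S = [[1.8667, -1.5333, 0.6],
 [-1.5333, 6.9667, -1.7],
 [0.6, -1.7, 3.5]]


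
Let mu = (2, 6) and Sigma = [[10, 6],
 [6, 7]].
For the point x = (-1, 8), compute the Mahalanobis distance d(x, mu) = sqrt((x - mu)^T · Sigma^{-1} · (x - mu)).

Step 1 — centre the observation: (x - mu) = (-3, 2).

Step 2 — invert Sigma. det(Sigma) = 10·7 - (6)² = 34.
  Sigma^{-1} = (1/det) · [[d, -b], [-b, a]] = [[0.2059, -0.1765],
 [-0.1765, 0.2941]].

Step 3 — form the quadratic (x - mu)^T · Sigma^{-1} · (x - mu):
  Sigma^{-1} · (x - mu) = (-0.9706, 1.1176).
  (x - mu)^T · [Sigma^{-1} · (x - mu)] = (-3)·(-0.9706) + (2)·(1.1176) = 5.1471.

Step 4 — take square root: d = √(5.1471) ≈ 2.2687.

d(x, mu) = √(5.1471) ≈ 2.2687


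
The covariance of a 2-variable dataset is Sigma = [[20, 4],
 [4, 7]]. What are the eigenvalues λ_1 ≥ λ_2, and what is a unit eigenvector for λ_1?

Step 1 — characteristic polynomial of 2×2 Sigma:
  det(Sigma - λI) = λ² - trace · λ + det = 0.
  trace = 20 + 7 = 27, det = 20·7 - (4)² = 124.
Step 2 — discriminant:
  Δ = trace² - 4·det = 729 - 496 = 233.
Step 3 — eigenvalues:
  λ = (trace ± √Δ)/2 = (27 ± 15.2643)/2,
  λ_1 = 21.1322,  λ_2 = 5.8678.

Step 4 — unit eigenvector for λ_1: solve (Sigma - λ_1 I)v = 0. First row:
  (20 - 21.1322)·v_x + (4)·v_y = 0, i.e. (-1.1322)·v_x + (4)·v_y = 0,
  so v ∝ (b, λ_1 - a) = (4, 1.1322) = u.
  ||u|| = √((4)² + (1.1322)²) = √(17.2818) ≈ 4.1571,
  v_1 = u/||u|| ≈ (0.9622, 0.2723) (||v_1|| = 1).

λ_1 = 21.1322,  λ_2 = 5.8678;  v_1 ≈ (0.9622, 0.2723)


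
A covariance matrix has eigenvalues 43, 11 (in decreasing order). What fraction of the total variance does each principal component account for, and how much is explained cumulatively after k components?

Step 1 — total variance = trace(Sigma) = Σ λ_i = 43 + 11 = 54.

Step 2 — fraction explained by component i = λ_i / Σ λ:
  PC1: 43/54 = 0.7963
  PC2: 11/54 = 0.2037

Step 3 — cumulative fraction after k components = (λ_1 + ... + λ_k) / Σ λ:
  k = 1: 43/54 = 0.7963
  k = 2: (43 + 11)/54 = 54/54 = 1

Summary (fraction, with percent):

explained: PC1 0.7963 (79.63%), PC2 0.2037 (20.37%);  cumulative: 0.7963, 1


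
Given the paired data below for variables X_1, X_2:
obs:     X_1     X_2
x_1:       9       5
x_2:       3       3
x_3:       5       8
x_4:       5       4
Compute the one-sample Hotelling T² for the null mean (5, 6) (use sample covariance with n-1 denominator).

Step 1 — sample mean vector:
  mean(X_1) = (9 + 3 + 5 + 5) / 4 = 22/4 = 5.5
  mean(X_2) = (5 + 3 + 8 + 4) / 4 = 20/4 = 5
  x̄ = (5.5, 5),  deviation x̄ - mu_0 = (5.5, 5) - (5, 6) = (0.5, -1).

Step 2 — sample covariance matrix, S[i,j] = (1/(n-1)) · Σ_k (x_{k,i} - mean_i) · (x_{k,j} - mean_j), divisor n-1 = 3:
  S[X_1,X_1] = ((3.5)·(3.5) + (-2.5)·(-2.5) + (-0.5)·(-0.5) + (-0.5)·(-0.5)) / 3 = 19/3 = 6.3333
  S[X_1,X_2] = ((3.5)·(0) + (-2.5)·(-2) + (-0.5)·(3) + (-0.5)·(-1)) / 3 = 4/3 = 1.3333
  S[X_2,X_2] = ((0)·(0) + (-2)·(-2) + (3)·(3) + (-1)·(-1)) / 3 = 14/3 = 4.6667
  S = [[6.3333, 1.3333],
 [1.3333, 4.6667]].

Step 3 — invert S. det(S) = 6.3333·4.6667 - (1.3333)² = 27.7778.
  S^{-1} = (1/det) · [[d, -b], [-b, a]] = [[0.168, -0.048],
 [-0.048, 0.228]].

Step 4 — quadratic form (x̄ - mu_0)^T · S^{-1} · (x̄ - mu_0):
  S^{-1} · (x̄ - mu_0) = (0.132, -0.252),
  (x̄ - mu_0)^T · [...] = (0.5)·(0.132) + (-1)·(-0.252) = 0.318.

Step 5 — scale by n: T² = 4 · 0.318 = 1.272.

T² ≈ 1.272


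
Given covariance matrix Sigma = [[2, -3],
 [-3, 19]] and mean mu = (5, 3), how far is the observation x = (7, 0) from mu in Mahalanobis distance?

Step 1 — centre the observation: (x - mu) = (2, -3).

Step 2 — invert Sigma. det(Sigma) = 2·19 - (-3)² = 29.
  Sigma^{-1} = (1/det) · [[d, -b], [-b, a]] = [[0.6552, 0.1034],
 [0.1034, 0.069]].

Step 3 — form the quadratic (x - mu)^T · Sigma^{-1} · (x - mu):
  Sigma^{-1} · (x - mu) = (1, 0).
  (x - mu)^T · [Sigma^{-1} · (x - mu)] = (2)·(1) + (-3)·(0) = 2.

Step 4 — take square root: d = √(2) ≈ 1.4142.

d(x, mu) = √(2) ≈ 1.4142


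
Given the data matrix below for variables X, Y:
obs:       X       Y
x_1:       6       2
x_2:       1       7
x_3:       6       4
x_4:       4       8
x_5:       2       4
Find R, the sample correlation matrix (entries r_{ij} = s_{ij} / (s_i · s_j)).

Step 1 — column means:
  mean(X) = (6 + 1 + 6 + 4 + 2) / 5 = 19/5 = 3.8
  mean(Y) = (2 + 7 + 4 + 8 + 4) / 5 = 25/5 = 5

Step 2 — sample variances and covariances s[i,j] = (1/(n-1)) · Σ_k (x_{k,i} - mean_i) · (x_{k,j} - mean_j), with n-1 = 4:
  s[X,X] = ((2.2)·(2.2) + (-2.8)·(-2.8) + (2.2)·(2.2) + (0.2)·(0.2) + (-1.8)·(-1.8)) / 4 = 20.8/4 = 5.2
  s[X,Y] = ((2.2)·(-3) + (-2.8)·(2) + (2.2)·(-1) + (0.2)·(3) + (-1.8)·(-1)) / 4 = -12/4 = -3
  s[Y,Y] = ((-3)·(-3) + (2)·(2) + (-1)·(-1) + (3)·(3) + (-1)·(-1)) / 4 = 24/4 = 6
  Sample standard deviations s_i = √(s[i,i]):
  s(X) = √(5.2) = 2.2804
  s(Y) = √(6) = 2.4495

Step 3 — r_{ij} = s_{ij} / (s_i · s_j):
  r[X,X] = 1 (diagonal).
  r[X,Y] = -3 / (2.2804 · 2.4495) = -3 / 5.5857 = -0.5371
  r[Y,Y] = 1 (diagonal).

R is symmetric with unit diagonal. Assembling:

R = [[1, -0.5371],
 [-0.5371, 1]]


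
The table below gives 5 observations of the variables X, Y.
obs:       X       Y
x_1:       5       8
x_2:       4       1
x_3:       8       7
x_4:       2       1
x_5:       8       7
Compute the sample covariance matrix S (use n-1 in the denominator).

Step 1 — column means:
  mean(X) = (5 + 4 + 8 + 2 + 8) / 5 = 27/5 = 5.4
  mean(Y) = (8 + 1 + 7 + 1 + 7) / 5 = 24/5 = 4.8

Step 2 — sample covariance S[i,j] = (1/(n-1)) · Σ_k (x_{k,i} - mean_i) · (x_{k,j} - mean_j), with n-1 = 4.
  S[X,X] = ((-0.4)·(-0.4) + (-1.4)·(-1.4) + (2.6)·(2.6) + (-3.4)·(-3.4) + (2.6)·(2.6)) / 4 = 27.2/4 = 6.8
  S[X,Y] = ((-0.4)·(3.2) + (-1.4)·(-3.8) + (2.6)·(2.2) + (-3.4)·(-3.8) + (2.6)·(2.2)) / 4 = 28.4/4 = 7.1
  S[Y,Y] = ((3.2)·(3.2) + (-3.8)·(-3.8) + (2.2)·(2.2) + (-3.8)·(-3.8) + (2.2)·(2.2)) / 4 = 48.8/4 = 12.2

S is symmetric (S[j,i] = S[i,j]). Assembling:

S = [[6.8, 7.1],
 [7.1, 12.2]]


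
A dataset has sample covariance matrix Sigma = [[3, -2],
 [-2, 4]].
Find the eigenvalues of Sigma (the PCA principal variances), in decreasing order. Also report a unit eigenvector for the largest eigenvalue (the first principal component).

Step 1 — characteristic polynomial of 2×2 Sigma:
  det(Sigma - λI) = λ² - trace · λ + det = 0.
  trace = 3 + 4 = 7, det = 3·4 - (-2)² = 8.
Step 2 — discriminant:
  Δ = trace² - 4·det = 49 - 32 = 17.
Step 3 — eigenvalues:
  λ = (trace ± √Δ)/2 = (7 ± 4.1231)/2,
  λ_1 = 5.5616,  λ_2 = 1.4384.

Step 4 — unit eigenvector for λ_1: solve (Sigma - λ_1 I)v = 0. First row:
  (3 - 5.5616)·v_x + (-2)·v_y = 0, i.e. (-2.5616)·v_x + (-2)·v_y = 0,
  so v ∝ (b, λ_1 - a) = (-2, 2.5616); multiply by -1 so the first entry is positive: u = (2, -2.5616).
  ||u|| = √((2)² + (-2.5616)²) = √(10.5616) ≈ 3.2499,
  v_1 = u/||u|| ≈ (0.6154, -0.7882) (||v_1|| = 1).

λ_1 = 5.5616,  λ_2 = 1.4384;  v_1 ≈ (0.6154, -0.7882)


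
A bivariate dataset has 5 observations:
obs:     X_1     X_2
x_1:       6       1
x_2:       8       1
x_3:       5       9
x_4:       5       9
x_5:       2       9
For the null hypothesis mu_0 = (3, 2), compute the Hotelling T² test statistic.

Step 1 — sample mean vector:
  mean(X_1) = (6 + 8 + 5 + 5 + 2) / 5 = 26/5 = 5.2
  mean(X_2) = (1 + 1 + 9 + 9 + 9) / 5 = 29/5 = 5.8
  x̄ = (5.2, 5.8),  deviation x̄ - mu_0 = (5.2, 5.8) - (3, 2) = (2.2, 3.8).

Step 2 — sample covariance matrix, S[i,j] = (1/(n-1)) · Σ_k (x_{k,i} - mean_i) · (x_{k,j} - mean_j), divisor n-1 = 4:
  S[X_1,X_1] = ((0.8)·(0.8) + (2.8)·(2.8) + (-0.2)·(-0.2) + (-0.2)·(-0.2) + (-3.2)·(-3.2)) / 4 = 18.8/4 = 4.7
  S[X_1,X_2] = ((0.8)·(-4.8) + (2.8)·(-4.8) + (-0.2)·(3.2) + (-0.2)·(3.2) + (-3.2)·(3.2)) / 4 = -28.8/4 = -7.2
  S[X_2,X_2] = ((-4.8)·(-4.8) + (-4.8)·(-4.8) + (3.2)·(3.2) + (3.2)·(3.2) + (3.2)·(3.2)) / 4 = 76.8/4 = 19.2
  S = [[4.7, -7.2],
 [-7.2, 19.2]].

Step 3 — invert S. det(S) = 4.7·19.2 - (-7.2)² = 38.4.
  S^{-1} = (1/det) · [[d, -b], [-b, a]] = [[0.5, 0.1875],
 [0.1875, 0.1224]].

Step 4 — quadratic form (x̄ - mu_0)^T · S^{-1} · (x̄ - mu_0):
  S^{-1} · (x̄ - mu_0) = (1.8125, 0.8776),
  (x̄ - mu_0)^T · [...] = (2.2)·(1.8125) + (3.8)·(0.8776) = 7.3224.

Step 5 — scale by n: T² = 5 · 7.3224 = 36.612.

T² ≈ 36.612


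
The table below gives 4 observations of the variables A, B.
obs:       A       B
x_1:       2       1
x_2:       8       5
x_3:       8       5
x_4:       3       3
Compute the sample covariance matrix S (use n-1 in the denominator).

Step 1 — column means:
  mean(A) = (2 + 8 + 8 + 3) / 4 = 21/4 = 5.25
  mean(B) = (1 + 5 + 5 + 3) / 4 = 14/4 = 3.5

Step 2 — sample covariance S[i,j] = (1/(n-1)) · Σ_k (x_{k,i} - mean_i) · (x_{k,j} - mean_j), with n-1 = 3.
  S[A,A] = ((-3.25)·(-3.25) + (2.75)·(2.75) + (2.75)·(2.75) + (-2.25)·(-2.25)) / 3 = 30.75/3 = 10.25
  S[A,B] = ((-3.25)·(-2.5) + (2.75)·(1.5) + (2.75)·(1.5) + (-2.25)·(-0.5)) / 3 = 17.5/3 = 5.8333
  S[B,B] = ((-2.5)·(-2.5) + (1.5)·(1.5) + (1.5)·(1.5) + (-0.5)·(-0.5)) / 3 = 11/3 = 3.6667

S is symmetric (S[j,i] = S[i,j]). Assembling:

S = [[10.25, 5.8333],
 [5.8333, 3.6667]]


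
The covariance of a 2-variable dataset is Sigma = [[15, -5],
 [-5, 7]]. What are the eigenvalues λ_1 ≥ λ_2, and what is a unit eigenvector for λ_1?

Step 1 — characteristic polynomial of 2×2 Sigma:
  det(Sigma - λI) = λ² - trace · λ + det = 0.
  trace = 15 + 7 = 22, det = 15·7 - (-5)² = 80.
Step 2 — discriminant:
  Δ = trace² - 4·det = 484 - 320 = 164.
Step 3 — eigenvalues:
  λ = (trace ± √Δ)/2 = (22 ± 12.8062)/2,
  λ_1 = 17.4031,  λ_2 = 4.5969.

Step 4 — unit eigenvector for λ_1: solve (Sigma - λ_1 I)v = 0. First row:
  (15 - 17.4031)·v_x + (-5)·v_y = 0, i.e. (-2.4031)·v_x + (-5)·v_y = 0,
  so v ∝ (b, λ_1 - a) = (-5, 2.4031); multiply by -1 so the first entry is positive: u = (5, -2.4031).
  ||u|| = √((5)² + (-2.4031)²) = √(30.775) ≈ 5.5475,
  v_1 = u/||u|| ≈ (0.9013, -0.4332) (||v_1|| = 1).

λ_1 = 17.4031,  λ_2 = 4.5969;  v_1 ≈ (0.9013, -0.4332)


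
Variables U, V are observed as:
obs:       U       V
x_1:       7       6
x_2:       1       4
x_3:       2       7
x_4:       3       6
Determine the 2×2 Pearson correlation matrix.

Step 1 — column means:
  mean(U) = (7 + 1 + 2 + 3) / 4 = 13/4 = 3.25
  mean(V) = (6 + 4 + 7 + 6) / 4 = 23/4 = 5.75

Step 2 — sample variances and covariances s[i,j] = (1/(n-1)) · Σ_k (x_{k,i} - mean_i) · (x_{k,j} - mean_j), with n-1 = 3:
  s[U,U] = ((3.75)·(3.75) + (-2.25)·(-2.25) + (-1.25)·(-1.25) + (-0.25)·(-0.25)) / 3 = 20.75/3 = 6.9167
  s[U,V] = ((3.75)·(0.25) + (-2.25)·(-1.75) + (-1.25)·(1.25) + (-0.25)·(0.25)) / 3 = 3.25/3 = 1.0833
  s[V,V] = ((0.25)·(0.25) + (-1.75)·(-1.75) + (1.25)·(1.25) + (0.25)·(0.25)) / 3 = 4.75/3 = 1.5833
  Sample standard deviations s_i = √(s[i,i]):
  s(U) = √(6.9167) = 2.63
  s(V) = √(1.5833) = 1.2583

Step 3 — r_{ij} = s_{ij} / (s_i · s_j):
  r[U,U] = 1 (diagonal).
  r[U,V] = 1.0833 / (2.63 · 1.2583) = 1.0833 / 3.3093 = 0.3274
  r[V,V] = 1 (diagonal).

R is symmetric with unit diagonal. Assembling:

R = [[1, 0.3274],
 [0.3274, 1]]


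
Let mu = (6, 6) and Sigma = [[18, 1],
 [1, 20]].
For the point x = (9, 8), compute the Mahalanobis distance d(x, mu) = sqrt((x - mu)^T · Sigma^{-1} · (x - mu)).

Step 1 — centre the observation: (x - mu) = (3, 2).

Step 2 — invert Sigma. det(Sigma) = 18·20 - (1)² = 359.
  Sigma^{-1} = (1/det) · [[d, -b], [-b, a]] = [[0.0557, -0.0028],
 [-0.0028, 0.0501]].

Step 3 — form the quadratic (x - mu)^T · Sigma^{-1} · (x - mu):
  Sigma^{-1} · (x - mu) = (0.1616, 0.0919).
  (x - mu)^T · [Sigma^{-1} · (x - mu)] = (3)·(0.1616) + (2)·(0.0919) = 0.6685.

Step 4 — take square root: d = √(0.6685) ≈ 0.8176.

d(x, mu) = √(0.6685) ≈ 0.8176


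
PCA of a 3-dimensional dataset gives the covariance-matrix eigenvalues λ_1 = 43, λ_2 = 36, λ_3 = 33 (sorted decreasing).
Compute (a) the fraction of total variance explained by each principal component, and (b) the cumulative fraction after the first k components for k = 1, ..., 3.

Step 1 — total variance = trace(Sigma) = Σ λ_i = 43 + 36 + 33 = 112.

Step 2 — fraction explained by component i = λ_i / Σ λ:
  PC1: 43/112 = 0.3839
  PC2: 36/112 = 0.3214
  PC3: 33/112 = 0.2946

Step 3 — cumulative fraction after k components = (λ_1 + ... + λ_k) / Σ λ:
  k = 1: 43/112 = 0.3839
  k = 2: (43 + 36)/112 = 79/112 = 0.7054
  k = 3: (43 + 36 + 33)/112 = 112/112 = 1

Summary (fraction, with percent):

explained: PC1 0.3839 (38.39%), PC2 0.3214 (32.14%), PC3 0.2946 (29.46%);  cumulative: 0.3839, 0.7054, 1


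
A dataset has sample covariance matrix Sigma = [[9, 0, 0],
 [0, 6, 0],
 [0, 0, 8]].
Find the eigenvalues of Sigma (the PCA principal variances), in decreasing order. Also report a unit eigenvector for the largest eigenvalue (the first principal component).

Step 1 — characteristic polynomial p(λ) = det(λI - Sigma) = λ³ - tr·λ² + c_1·λ - det, where tr = trace, c_1 = sum of the principal 2×2 minors, det = det(Sigma):
  tr = 9 + 6 + 8 = 23,
  c_1 = (9·6 - (0)²) + (9·8 - (0)²) + (6·8 - (0)²) = 54 + 72 + 48 = 174,
  det = 9·(6·8 - (0)²) - (0)·((0)·8 - (0)·(0)) + (0)·((0)·(0) - 6·(0)) = 9·(48) - (0)·(0) + (0)·(0) = 432.
  So p(λ) = λ³ - 23λ² + 174λ - 432.
Step 2 — look for an integer root (rational root theorem: any rational root is an integer divisor of 432). Testing λ = 6:
  p(6) = 216 - 828 + 1044 - 432 = 0  ✓
  Dividing out (λ - 6): p(λ) = (λ - 6)(λ² - 17λ + 72).
Step 3 — remaining eigenvalues from the quadratic λ² - 17λ + 72 = 0:
  Δ = 17² - 4·72 = 289 - 288 = 1,  λ = (17 ± √1)/2 = (17 ± 1)/2 = 9 or 8.
  Sorted: λ_1 = 9,  λ_2 = 8,  λ_3 = 6  (check: sum = 23 = tr ✓).

Step 4 — unit eigenvector for λ_1 = 9: v spans the null space of (Sigma - λ_1 I), whose rows are
  r_1 = (0, 0, 0),  r_2 = (0, -3, 0),  r_3 = (0, 0, -1).
  v is orthogonal to every row, so take v ∝ r_2 × r_3 = ((-3)·(-1) - (0)·(0), (0)·(0) - (0)·(-1), (0)·(0) - (-3)·(0)) = (3, 0, 0).
  Rescale (divide by 3): u = (1, 0, 0).
  ||u|| = √((1)² + (0)² + (0)²) = √(1) = 1,  v_1 = u/||u|| ≈ (1, 0, 0) (||v_1|| = 1).

λ_1 = 9,  λ_2 = 8,  λ_3 = 6;  v_1 ≈ (1, 0, 0)


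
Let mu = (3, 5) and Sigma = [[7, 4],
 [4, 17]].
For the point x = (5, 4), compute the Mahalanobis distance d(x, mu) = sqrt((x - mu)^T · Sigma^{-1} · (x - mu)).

Step 1 — centre the observation: (x - mu) = (2, -1).

Step 2 — invert Sigma. det(Sigma) = 7·17 - (4)² = 103.
  Sigma^{-1} = (1/det) · [[d, -b], [-b, a]] = [[0.165, -0.0388],
 [-0.0388, 0.068]].

Step 3 — form the quadratic (x - mu)^T · Sigma^{-1} · (x - mu):
  Sigma^{-1} · (x - mu) = (0.3689, -0.1456).
  (x - mu)^T · [Sigma^{-1} · (x - mu)] = (2)·(0.3689) + (-1)·(-0.1456) = 0.8835.

Step 4 — take square root: d = √(0.8835) ≈ 0.9399.

d(x, mu) = √(0.8835) ≈ 0.9399


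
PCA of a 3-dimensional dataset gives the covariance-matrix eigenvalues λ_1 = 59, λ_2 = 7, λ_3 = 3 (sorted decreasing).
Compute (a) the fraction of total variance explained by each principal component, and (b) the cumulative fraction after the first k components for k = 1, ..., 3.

Step 1 — total variance = trace(Sigma) = Σ λ_i = 59 + 7 + 3 = 69.

Step 2 — fraction explained by component i = λ_i / Σ λ:
  PC1: 59/69 = 0.8551
  PC2: 7/69 = 0.1014
  PC3: 3/69 = 0.0435

Step 3 — cumulative fraction after k components = (λ_1 + ... + λ_k) / Σ λ:
  k = 1: 59/69 = 0.8551
  k = 2: (59 + 7)/69 = 66/69 = 0.9565
  k = 3: (59 + 7 + 3)/69 = 69/69 = 1

Summary (fraction, with percent):

explained: PC1 0.8551 (85.51%), PC2 0.1014 (10.14%), PC3 0.0435 (4.35%);  cumulative: 0.8551, 0.9565, 1


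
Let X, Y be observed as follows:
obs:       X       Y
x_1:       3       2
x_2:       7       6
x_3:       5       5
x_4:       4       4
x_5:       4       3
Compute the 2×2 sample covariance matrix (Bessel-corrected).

Step 1 — column means:
  mean(X) = (3 + 7 + 5 + 4 + 4) / 5 = 23/5 = 4.6
  mean(Y) = (2 + 6 + 5 + 4 + 3) / 5 = 20/5 = 4

Step 2 — sample covariance S[i,j] = (1/(n-1)) · Σ_k (x_{k,i} - mean_i) · (x_{k,j} - mean_j), with n-1 = 4.
  S[X,X] = ((-1.6)·(-1.6) + (2.4)·(2.4) + (0.4)·(0.4) + (-0.6)·(-0.6) + (-0.6)·(-0.6)) / 4 = 9.2/4 = 2.3
  S[X,Y] = ((-1.6)·(-2) + (2.4)·(2) + (0.4)·(1) + (-0.6)·(0) + (-0.6)·(-1)) / 4 = 9/4 = 2.25
  S[Y,Y] = ((-2)·(-2) + (2)·(2) + (1)·(1) + (0)·(0) + (-1)·(-1)) / 4 = 10/4 = 2.5

S is symmetric (S[j,i] = S[i,j]). Assembling:

S = [[2.3, 2.25],
 [2.25, 2.5]]


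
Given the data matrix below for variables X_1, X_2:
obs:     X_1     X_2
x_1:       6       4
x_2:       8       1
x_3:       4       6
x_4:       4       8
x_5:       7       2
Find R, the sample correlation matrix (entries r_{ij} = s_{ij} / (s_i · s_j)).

Step 1 — column means:
  mean(X_1) = (6 + 8 + 4 + 4 + 7) / 5 = 29/5 = 5.8
  mean(X_2) = (4 + 1 + 6 + 8 + 2) / 5 = 21/5 = 4.2

Step 2 — sample variances and covariances s[i,j] = (1/(n-1)) · Σ_k (x_{k,i} - mean_i) · (x_{k,j} - mean_j), with n-1 = 4:
  s[X_1,X_1] = ((0.2)·(0.2) + (2.2)·(2.2) + (-1.8)·(-1.8) + (-1.8)·(-1.8) + (1.2)·(1.2)) / 4 = 12.8/4 = 3.2
  s[X_1,X_2] = ((0.2)·(-0.2) + (2.2)·(-3.2) + (-1.8)·(1.8) + (-1.8)·(3.8) + (1.2)·(-2.2)) / 4 = -19.8/4 = -4.95
  s[X_2,X_2] = ((-0.2)·(-0.2) + (-3.2)·(-3.2) + (1.8)·(1.8) + (3.8)·(3.8) + (-2.2)·(-2.2)) / 4 = 32.8/4 = 8.2
  Sample standard deviations s_i = √(s[i,i]):
  s(X_1) = √(3.2) = 1.7889
  s(X_2) = √(8.2) = 2.8636

Step 3 — r_{ij} = s_{ij} / (s_i · s_j):
  r[X_1,X_1] = 1 (diagonal).
  r[X_1,X_2] = -4.95 / (1.7889 · 2.8636) = -4.95 / 5.1225 = -0.9663
  r[X_2,X_2] = 1 (diagonal).

R is symmetric with unit diagonal. Assembling:

R = [[1, -0.9663],
 [-0.9663, 1]]


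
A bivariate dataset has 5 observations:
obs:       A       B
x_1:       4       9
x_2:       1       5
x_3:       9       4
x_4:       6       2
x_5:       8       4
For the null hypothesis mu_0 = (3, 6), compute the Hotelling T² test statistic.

Step 1 — sample mean vector:
  mean(A) = (4 + 1 + 9 + 6 + 8) / 5 = 28/5 = 5.6
  mean(B) = (9 + 5 + 4 + 2 + 4) / 5 = 24/5 = 4.8
  x̄ = (5.6, 4.8),  deviation x̄ - mu_0 = (5.6, 4.8) - (3, 6) = (2.6, -1.2).

Step 2 — sample covariance matrix, S[i,j] = (1/(n-1)) · Σ_k (x_{k,i} - mean_i) · (x_{k,j} - mean_j), divisor n-1 = 4:
  S[A,A] = ((-1.6)·(-1.6) + (-4.6)·(-4.6) + (3.4)·(3.4) + (0.4)·(0.4) + (2.4)·(2.4)) / 4 = 41.2/4 = 10.3
  S[A,B] = ((-1.6)·(4.2) + (-4.6)·(0.2) + (3.4)·(-0.8) + (0.4)·(-2.8) + (2.4)·(-0.8)) / 4 = -13.4/4 = -3.35
  S[B,B] = ((4.2)·(4.2) + (0.2)·(0.2) + (-0.8)·(-0.8) + (-2.8)·(-2.8) + (-0.8)·(-0.8)) / 4 = 26.8/4 = 6.7
  S = [[10.3, -3.35],
 [-3.35, 6.7]].

Step 3 — invert S. det(S) = 10.3·6.7 - (-3.35)² = 57.7875.
  S^{-1} = (1/det) · [[d, -b], [-b, a]] = [[0.1159, 0.058],
 [0.058, 0.1782]].

Step 4 — quadratic form (x̄ - mu_0)^T · S^{-1} · (x̄ - mu_0):
  S^{-1} · (x̄ - mu_0) = (0.2319, -0.0632),
  (x̄ - mu_0)^T · [...] = (2.6)·(0.2319) + (-1.2)·(-0.0632) = 0.6787.

Step 5 — scale by n: T² = 5 · 0.6787 = 3.3935.

T² ≈ 3.3935


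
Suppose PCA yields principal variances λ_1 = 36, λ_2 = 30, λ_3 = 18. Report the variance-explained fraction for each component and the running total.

Step 1 — total variance = trace(Sigma) = Σ λ_i = 36 + 30 + 18 = 84.

Step 2 — fraction explained by component i = λ_i / Σ λ:
  PC1: 36/84 = 0.4286
  PC2: 30/84 = 0.3571
  PC3: 18/84 = 0.2143

Step 3 — cumulative fraction after k components = (λ_1 + ... + λ_k) / Σ λ:
  k = 1: 36/84 = 0.4286
  k = 2: (36 + 30)/84 = 66/84 = 0.7857
  k = 3: (36 + 30 + 18)/84 = 84/84 = 1

Summary (fraction, with percent):

explained: PC1 0.4286 (42.86%), PC2 0.3571 (35.71%), PC3 0.2143 (21.43%);  cumulative: 0.4286, 0.7857, 1


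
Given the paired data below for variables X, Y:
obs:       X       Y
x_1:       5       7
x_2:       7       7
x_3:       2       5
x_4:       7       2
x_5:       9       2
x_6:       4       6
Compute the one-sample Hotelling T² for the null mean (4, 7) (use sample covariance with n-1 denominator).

Step 1 — sample mean vector:
  mean(X) = (5 + 7 + 2 + 7 + 9 + 4) / 6 = 34/6 = 5.6667
  mean(Y) = (7 + 7 + 5 + 2 + 2 + 6) / 6 = 29/6 = 4.8333
  x̄ = (5.6667, 4.8333),  deviation x̄ - mu_0 = (5.6667, 4.8333) - (4, 7) = (1.6667, -2.1667).

Step 2 — sample covariance matrix, S[i,j] = (1/(n-1)) · Σ_k (x_{k,i} - mean_i) · (x_{k,j} - mean_j), divisor n-1 = 5:
  S[X,X] = ((-0.6667)·(-0.6667) + (1.3333)·(1.3333) + (-3.6667)·(-3.6667) + (1.3333)·(1.3333) + (3.3333)·(3.3333) + (-1.6667)·(-1.6667)) / 5 = 31.3333/5 = 6.2667
  S[X,Y] = ((-0.6667)·(2.1667) + (1.3333)·(2.1667) + (-3.6667)·(0.1667) + (1.3333)·(-2.8333) + (3.3333)·(-2.8333) + (-1.6667)·(1.1667)) / 5 = -14.3333/5 = -2.8667
  S[Y,Y] = ((2.1667)·(2.1667) + (2.1667)·(2.1667) + (0.1667)·(0.1667) + (-2.8333)·(-2.8333) + (-2.8333)·(-2.8333) + (1.1667)·(1.1667)) / 5 = 26.8333/5 = 5.3667
  S = [[6.2667, -2.8667],
 [-2.8667, 5.3667]].

Step 3 — invert S. det(S) = 6.2667·5.3667 - (-2.8667)² = 25.4133.
  S^{-1} = (1/det) · [[d, -b], [-b, a]] = [[0.2112, 0.1128],
 [0.1128, 0.2466]].

Step 4 — quadratic form (x̄ - mu_0)^T · S^{-1} · (x̄ - mu_0):
  S^{-1} · (x̄ - mu_0) = (0.1076, -0.3463),
  (x̄ - mu_0)^T · [...] = (1.6667)·(0.1076) + (-2.1667)·(-0.3463) = 0.9295.

Step 5 — scale by n: T² = 6 · 0.9295 = 5.5771.

T² ≈ 5.5771


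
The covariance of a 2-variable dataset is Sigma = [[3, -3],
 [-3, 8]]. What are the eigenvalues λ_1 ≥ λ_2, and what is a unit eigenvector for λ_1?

Step 1 — characteristic polynomial of 2×2 Sigma:
  det(Sigma - λI) = λ² - trace · λ + det = 0.
  trace = 3 + 8 = 11, det = 3·8 - (-3)² = 15.
Step 2 — discriminant:
  Δ = trace² - 4·det = 121 - 60 = 61.
Step 3 — eigenvalues:
  λ = (trace ± √Δ)/2 = (11 ± 7.8102)/2,
  λ_1 = 9.4051,  λ_2 = 1.5949.

Step 4 — unit eigenvector for λ_1: solve (Sigma - λ_1 I)v = 0. First row:
  (3 - 9.4051)·v_x + (-3)·v_y = 0, i.e. (-6.4051)·v_x + (-3)·v_y = 0,
  so v ∝ (b, λ_1 - a) = (-3, 6.4051); multiply by -1 so the first entry is positive: u = (3, -6.4051).
  ||u|| = √((3)² + (-6.4051)²) = √(50.0256) ≈ 7.0729,
  v_1 = u/||u|| ≈ (0.4242, -0.9056) (||v_1|| = 1).

λ_1 = 9.4051,  λ_2 = 1.5949;  v_1 ≈ (0.4242, -0.9056)


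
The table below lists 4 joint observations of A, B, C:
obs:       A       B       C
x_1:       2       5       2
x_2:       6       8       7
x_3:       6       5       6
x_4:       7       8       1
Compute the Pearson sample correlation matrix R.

Step 1 — column means:
  mean(A) = (2 + 6 + 6 + 7) / 4 = 21/4 = 5.25
  mean(B) = (5 + 8 + 5 + 8) / 4 = 26/4 = 6.5
  mean(C) = (2 + 7 + 6 + 1) / 4 = 16/4 = 4

Step 2 — sample variances and covariances s[i,j] = (1/(n-1)) · Σ_k (x_{k,i} - mean_i) · (x_{k,j} - mean_j), with n-1 = 3:
  s[A,A] = ((-3.25)·(-3.25) + (0.75)·(0.75) + (0.75)·(0.75) + (1.75)·(1.75)) / 3 = 14.75/3 = 4.9167
  s[A,B] = ((-3.25)·(-1.5) + (0.75)·(1.5) + (0.75)·(-1.5) + (1.75)·(1.5)) / 3 = 7.5/3 = 2.5
  s[A,C] = ((-3.25)·(-2) + (0.75)·(3) + (0.75)·(2) + (1.75)·(-3)) / 3 = 5/3 = 1.6667
  s[B,B] = ((-1.5)·(-1.5) + (1.5)·(1.5) + (-1.5)·(-1.5) + (1.5)·(1.5)) / 3 = 9/3 = 3
  s[B,C] = ((-1.5)·(-2) + (1.5)·(3) + (-1.5)·(2) + (1.5)·(-3)) / 3 = 0/3 = 0
  s[C,C] = ((-2)·(-2) + (3)·(3) + (2)·(2) + (-3)·(-3)) / 3 = 26/3 = 8.6667
  Sample standard deviations s_i = √(s[i,i]):
  s(A) = √(4.9167) = 2.2174
  s(B) = √(3) = 1.7321
  s(C) = √(8.6667) = 2.9439

Step 3 — r_{ij} = s_{ij} / (s_i · s_j):
  r[A,A] = 1 (diagonal).
  r[A,B] = 2.5 / (2.2174 · 1.7321) = 2.5 / 3.8406 = 0.6509
  r[A,C] = 1.6667 / (2.2174 · 2.9439) = 1.6667 / 6.5277 = 0.2553
  r[B,B] = 1 (diagonal).
  r[B,C] = 0 / (1.7321 · 2.9439) = 0 / 5.099 = 0
  r[C,C] = 1 (diagonal).

R is symmetric with unit diagonal. Assembling:

R = [[1, 0.6509, 0.2553],
 [0.6509, 1, 0],
 [0.2553, 0, 1]]


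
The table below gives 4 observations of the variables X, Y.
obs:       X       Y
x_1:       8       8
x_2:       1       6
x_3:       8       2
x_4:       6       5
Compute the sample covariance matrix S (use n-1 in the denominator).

Step 1 — column means:
  mean(X) = (8 + 1 + 8 + 6) / 4 = 23/4 = 5.75
  mean(Y) = (8 + 6 + 2 + 5) / 4 = 21/4 = 5.25

Step 2 — sample covariance S[i,j] = (1/(n-1)) · Σ_k (x_{k,i} - mean_i) · (x_{k,j} - mean_j), with n-1 = 3.
  S[X,X] = ((2.25)·(2.25) + (-4.75)·(-4.75) + (2.25)·(2.25) + (0.25)·(0.25)) / 3 = 32.75/3 = 10.9167
  S[X,Y] = ((2.25)·(2.75) + (-4.75)·(0.75) + (2.25)·(-3.25) + (0.25)·(-0.25)) / 3 = -4.75/3 = -1.5833
  S[Y,Y] = ((2.75)·(2.75) + (0.75)·(0.75) + (-3.25)·(-3.25) + (-0.25)·(-0.25)) / 3 = 18.75/3 = 6.25

S is symmetric (S[j,i] = S[i,j]). Assembling:

S = [[10.9167, -1.5833],
 [-1.5833, 6.25]]


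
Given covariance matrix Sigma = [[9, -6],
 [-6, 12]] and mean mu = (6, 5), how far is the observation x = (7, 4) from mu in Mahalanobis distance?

Step 1 — centre the observation: (x - mu) = (1, -1).

Step 2 — invert Sigma. det(Sigma) = 9·12 - (-6)² = 72.
  Sigma^{-1} = (1/det) · [[d, -b], [-b, a]] = [[0.1667, 0.0833],
 [0.0833, 0.125]].

Step 3 — form the quadratic (x - mu)^T · Sigma^{-1} · (x - mu):
  Sigma^{-1} · (x - mu) = (0.0833, -0.0417).
  (x - mu)^T · [Sigma^{-1} · (x - mu)] = (1)·(0.0833) + (-1)·(-0.0417) = 0.125.

Step 4 — take square root: d = √(0.125) ≈ 0.3536.

d(x, mu) = √(0.125) ≈ 0.3536


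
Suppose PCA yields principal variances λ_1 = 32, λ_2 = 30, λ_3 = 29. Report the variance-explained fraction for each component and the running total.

Step 1 — total variance = trace(Sigma) = Σ λ_i = 32 + 30 + 29 = 91.

Step 2 — fraction explained by component i = λ_i / Σ λ:
  PC1: 32/91 = 0.3516
  PC2: 30/91 = 0.3297
  PC3: 29/91 = 0.3187

Step 3 — cumulative fraction after k components = (λ_1 + ... + λ_k) / Σ λ:
  k = 1: 32/91 = 0.3516
  k = 2: (32 + 30)/91 = 62/91 = 0.6813
  k = 3: (32 + 30 + 29)/91 = 91/91 = 1

Summary (fraction, with percent):

explained: PC1 0.3516 (35.16%), PC2 0.3297 (32.97%), PC3 0.3187 (31.87%);  cumulative: 0.3516, 0.6813, 1


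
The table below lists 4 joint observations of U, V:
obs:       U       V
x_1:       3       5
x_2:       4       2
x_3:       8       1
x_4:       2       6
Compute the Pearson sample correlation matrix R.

Step 1 — column means:
  mean(U) = (3 + 4 + 8 + 2) / 4 = 17/4 = 4.25
  mean(V) = (5 + 2 + 1 + 6) / 4 = 14/4 = 3.5

Step 2 — sample variances and covariances s[i,j] = (1/(n-1)) · Σ_k (x_{k,i} - mean_i) · (x_{k,j} - mean_j), with n-1 = 3:
  s[U,U] = ((-1.25)·(-1.25) + (-0.25)·(-0.25) + (3.75)·(3.75) + (-2.25)·(-2.25)) / 3 = 20.75/3 = 6.9167
  s[U,V] = ((-1.25)·(1.5) + (-0.25)·(-1.5) + (3.75)·(-2.5) + (-2.25)·(2.5)) / 3 = -16.5/3 = -5.5
  s[V,V] = ((1.5)·(1.5) + (-1.5)·(-1.5) + (-2.5)·(-2.5) + (2.5)·(2.5)) / 3 = 17/3 = 5.6667
  Sample standard deviations s_i = √(s[i,i]):
  s(U) = √(6.9167) = 2.63
  s(V) = √(5.6667) = 2.3805

Step 3 — r_{ij} = s_{ij} / (s_i · s_j):
  r[U,U] = 1 (diagonal).
  r[U,V] = -5.5 / (2.63 · 2.3805) = -5.5 / 6.2605 = -0.8785
  r[V,V] = 1 (diagonal).

R is symmetric with unit diagonal. Assembling:

R = [[1, -0.8785],
 [-0.8785, 1]]


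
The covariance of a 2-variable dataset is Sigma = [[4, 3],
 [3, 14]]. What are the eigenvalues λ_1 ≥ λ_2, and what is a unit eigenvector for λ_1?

Step 1 — characteristic polynomial of 2×2 Sigma:
  det(Sigma - λI) = λ² - trace · λ + det = 0.
  trace = 4 + 14 = 18, det = 4·14 - (3)² = 47.
Step 2 — discriminant:
  Δ = trace² - 4·det = 324 - 188 = 136.
Step 3 — eigenvalues:
  λ = (trace ± √Δ)/2 = (18 ± 11.6619)/2,
  λ_1 = 14.831,  λ_2 = 3.169.

Step 4 — unit eigenvector for λ_1: solve (Sigma - λ_1 I)v = 0. First row:
  (4 - 14.831)·v_x + (3)·v_y = 0, i.e. (-10.831)·v_x + (3)·v_y = 0,
  so v ∝ (b, λ_1 - a) = (3, 10.831) = u.
  ||u|| = √((3)² + (10.831)²) = √(126.3095) ≈ 11.2388,
  v_1 = u/||u|| ≈ (0.2669, 0.9637) (||v_1|| = 1).

λ_1 = 14.831,  λ_2 = 3.169;  v_1 ≈ (0.2669, 0.9637)


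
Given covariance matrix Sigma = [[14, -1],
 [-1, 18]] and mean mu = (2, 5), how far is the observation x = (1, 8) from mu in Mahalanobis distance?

Step 1 — centre the observation: (x - mu) = (-1, 3).

Step 2 — invert Sigma. det(Sigma) = 14·18 - (-1)² = 251.
  Sigma^{-1} = (1/det) · [[d, -b], [-b, a]] = [[0.0717, 0.004],
 [0.004, 0.0558]].

Step 3 — form the quadratic (x - mu)^T · Sigma^{-1} · (x - mu):
  Sigma^{-1} · (x - mu) = (-0.0598, 0.1633).
  (x - mu)^T · [Sigma^{-1} · (x - mu)] = (-1)·(-0.0598) + (3)·(0.1633) = 0.5498.

Step 4 — take square root: d = √(0.5498) ≈ 0.7415.

d(x, mu) = √(0.5498) ≈ 0.7415


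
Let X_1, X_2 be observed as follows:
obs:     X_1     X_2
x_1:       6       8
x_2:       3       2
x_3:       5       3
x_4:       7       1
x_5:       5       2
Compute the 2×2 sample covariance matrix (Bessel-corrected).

Step 1 — column means:
  mean(X_1) = (6 + 3 + 5 + 7 + 5) / 5 = 26/5 = 5.2
  mean(X_2) = (8 + 2 + 3 + 1 + 2) / 5 = 16/5 = 3.2

Step 2 — sample covariance S[i,j] = (1/(n-1)) · Σ_k (x_{k,i} - mean_i) · (x_{k,j} - mean_j), with n-1 = 4.
  S[X_1,X_1] = ((0.8)·(0.8) + (-2.2)·(-2.2) + (-0.2)·(-0.2) + (1.8)·(1.8) + (-0.2)·(-0.2)) / 4 = 8.8/4 = 2.2
  S[X_1,X_2] = ((0.8)·(4.8) + (-2.2)·(-1.2) + (-0.2)·(-0.2) + (1.8)·(-2.2) + (-0.2)·(-1.2)) / 4 = 2.8/4 = 0.7
  S[X_2,X_2] = ((4.8)·(4.8) + (-1.2)·(-1.2) + (-0.2)·(-0.2) + (-2.2)·(-2.2) + (-1.2)·(-1.2)) / 4 = 30.8/4 = 7.7

S is symmetric (S[j,i] = S[i,j]). Assembling:

S = [[2.2, 0.7],
 [0.7, 7.7]]
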